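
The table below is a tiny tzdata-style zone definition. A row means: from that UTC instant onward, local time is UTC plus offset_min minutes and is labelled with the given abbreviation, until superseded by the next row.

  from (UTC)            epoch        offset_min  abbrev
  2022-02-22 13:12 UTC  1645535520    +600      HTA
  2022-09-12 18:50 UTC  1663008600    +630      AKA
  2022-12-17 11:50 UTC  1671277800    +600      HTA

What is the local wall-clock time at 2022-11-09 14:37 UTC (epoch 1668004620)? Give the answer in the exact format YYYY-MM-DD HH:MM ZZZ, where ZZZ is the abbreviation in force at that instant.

Query: 2022-11-09 14:37 UTC
Rule 2/3 (AKA, +10:30): 2022-09-12 18:50 UTC ≤ query < 2022-12-17 11:50 UTC
14·60 + 37 + 630 = 1507 min
1507 = 1·1440 + 67; 67 = 1·60 + 7 → 01:07, 2022-11-09 + 1 day = 2022-11-10
→ 2022-11-10 01:07 AKA

2022-11-10 01:07 AKA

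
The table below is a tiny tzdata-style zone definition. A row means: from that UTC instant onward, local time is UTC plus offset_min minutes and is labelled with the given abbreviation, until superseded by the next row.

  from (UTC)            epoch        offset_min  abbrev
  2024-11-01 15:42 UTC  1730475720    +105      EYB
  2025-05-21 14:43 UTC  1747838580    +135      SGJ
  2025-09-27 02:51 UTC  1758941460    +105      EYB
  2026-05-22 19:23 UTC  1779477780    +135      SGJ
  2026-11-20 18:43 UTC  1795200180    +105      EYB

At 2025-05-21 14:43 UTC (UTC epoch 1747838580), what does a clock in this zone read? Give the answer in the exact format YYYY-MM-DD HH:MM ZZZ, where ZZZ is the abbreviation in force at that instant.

Query: 2025-05-21 14:43 UTC
Rule 2/5 (SGJ, +02:15): 2025-05-21 14:43 UTC ≤ query < 2025-09-27 02:51 UTC
14·60 + 43 + 135 = 1018 min
1018 = 0·1440 + 1018; 1018 = 16·60 + 58 → 16:58, same day
→ 2025-05-21 16:58 SGJ

2025-05-21 16:58 SGJ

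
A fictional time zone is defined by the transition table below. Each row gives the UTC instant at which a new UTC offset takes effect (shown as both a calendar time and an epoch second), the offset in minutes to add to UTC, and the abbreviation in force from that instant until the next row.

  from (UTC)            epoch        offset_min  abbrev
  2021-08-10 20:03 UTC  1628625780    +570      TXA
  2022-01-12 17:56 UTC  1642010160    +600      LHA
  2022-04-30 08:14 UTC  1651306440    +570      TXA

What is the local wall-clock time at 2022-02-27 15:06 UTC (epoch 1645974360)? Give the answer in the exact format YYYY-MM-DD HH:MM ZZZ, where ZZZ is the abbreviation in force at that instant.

2022-02-28 01:06 LHA

Query: 2022-02-27 15:06 UTC
Rule 2/3 (LHA, +10:00): 2022-01-12 17:56 UTC ≤ query < 2022-04-30 08:14 UTC
15·60 + 6 + 600 = 1506 min
1506 = 1·1440 + 66; 66 = 1·60 + 6 → 01:06, 2022-02-27 + 1 day = 2022-02-28
→ 2022-02-28 01:06 LHA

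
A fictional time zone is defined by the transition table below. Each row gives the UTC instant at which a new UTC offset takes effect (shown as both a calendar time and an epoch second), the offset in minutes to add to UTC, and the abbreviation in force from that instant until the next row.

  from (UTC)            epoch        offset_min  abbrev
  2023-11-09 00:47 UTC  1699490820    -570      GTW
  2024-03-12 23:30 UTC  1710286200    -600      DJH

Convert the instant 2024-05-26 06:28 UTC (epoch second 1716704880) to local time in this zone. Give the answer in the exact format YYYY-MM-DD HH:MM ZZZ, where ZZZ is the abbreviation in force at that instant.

2024-05-25 20:28 DJH

Query: 2024-05-26 06:28 UTC
Rule 2/2 (DJH, -10:00): 2024-03-12 23:30 UTC ≤ query < +∞
6·60 + 28 - 600 = -212 min
-212 = -1·1440 + 1228; 1228 = 20·60 + 28 → 20:28, 2024-05-26 - 1 day = 2024-05-25
→ 2024-05-25 20:28 DJH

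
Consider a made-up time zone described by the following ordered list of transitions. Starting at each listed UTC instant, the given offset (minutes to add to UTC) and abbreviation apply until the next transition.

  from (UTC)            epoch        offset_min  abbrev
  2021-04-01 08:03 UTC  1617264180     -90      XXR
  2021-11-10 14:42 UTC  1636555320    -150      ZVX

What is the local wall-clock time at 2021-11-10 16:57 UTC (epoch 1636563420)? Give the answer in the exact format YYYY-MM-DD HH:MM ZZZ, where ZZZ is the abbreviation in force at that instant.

2021-11-10 14:27 ZVX

Query: 2021-11-10 16:57 UTC
Rule 2/2 (ZVX, -02:30): 2021-11-10 14:42 UTC ≤ query < +∞
16·60 + 57 - 150 = 867 min
867 = 0·1440 + 867; 867 = 14·60 + 27 → 14:27, same day
→ 2021-11-10 14:27 ZVX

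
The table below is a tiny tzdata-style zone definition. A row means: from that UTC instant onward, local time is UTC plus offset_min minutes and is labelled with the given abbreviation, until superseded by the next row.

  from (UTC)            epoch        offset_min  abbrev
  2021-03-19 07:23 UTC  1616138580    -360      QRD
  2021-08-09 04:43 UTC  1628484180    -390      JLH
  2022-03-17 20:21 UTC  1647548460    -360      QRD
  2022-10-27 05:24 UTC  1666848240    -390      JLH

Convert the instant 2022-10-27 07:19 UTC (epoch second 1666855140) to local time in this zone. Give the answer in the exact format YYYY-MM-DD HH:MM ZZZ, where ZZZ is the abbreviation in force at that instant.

Query: 2022-10-27 07:19 UTC
Rule 4/4 (JLH, -06:30): 2022-10-27 05:24 UTC ≤ query < +∞
7·60 + 19 - 390 = 49 min
49 = 0·1440 + 49; 49 = 0·60 + 49 → 00:49, same day
→ 2022-10-27 00:49 JLH

2022-10-27 00:49 JLH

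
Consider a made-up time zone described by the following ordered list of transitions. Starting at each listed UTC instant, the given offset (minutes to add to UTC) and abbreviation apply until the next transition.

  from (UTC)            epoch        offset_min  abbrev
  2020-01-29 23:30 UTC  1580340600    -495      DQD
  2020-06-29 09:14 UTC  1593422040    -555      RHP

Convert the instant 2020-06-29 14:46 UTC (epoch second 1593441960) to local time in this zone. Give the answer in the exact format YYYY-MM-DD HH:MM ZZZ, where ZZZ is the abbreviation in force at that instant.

2020-06-29 05:31 RHP

Query: 2020-06-29 14:46 UTC
Rule 2/2 (RHP, -09:15): 2020-06-29 09:14 UTC ≤ query < +∞
14·60 + 46 - 555 = 331 min
331 = 0·1440 + 331; 331 = 5·60 + 31 → 05:31, same day
→ 2020-06-29 05:31 RHP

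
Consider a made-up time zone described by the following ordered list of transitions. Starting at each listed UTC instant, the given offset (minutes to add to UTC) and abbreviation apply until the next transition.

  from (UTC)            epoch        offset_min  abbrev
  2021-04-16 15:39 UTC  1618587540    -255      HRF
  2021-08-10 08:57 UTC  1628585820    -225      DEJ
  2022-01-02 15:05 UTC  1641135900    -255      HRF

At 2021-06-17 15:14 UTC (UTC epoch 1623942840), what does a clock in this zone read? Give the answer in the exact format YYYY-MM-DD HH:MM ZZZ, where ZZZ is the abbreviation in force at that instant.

Query: 2021-06-17 15:14 UTC
Rule 1/3 (HRF, -04:15): 2021-04-16 15:39 UTC ≤ query < 2021-08-10 08:57 UTC
15·60 + 14 - 255 = 659 min
659 = 0·1440 + 659; 659 = 10·60 + 59 → 10:59, same day
→ 2021-06-17 10:59 HRF

2021-06-17 10:59 HRF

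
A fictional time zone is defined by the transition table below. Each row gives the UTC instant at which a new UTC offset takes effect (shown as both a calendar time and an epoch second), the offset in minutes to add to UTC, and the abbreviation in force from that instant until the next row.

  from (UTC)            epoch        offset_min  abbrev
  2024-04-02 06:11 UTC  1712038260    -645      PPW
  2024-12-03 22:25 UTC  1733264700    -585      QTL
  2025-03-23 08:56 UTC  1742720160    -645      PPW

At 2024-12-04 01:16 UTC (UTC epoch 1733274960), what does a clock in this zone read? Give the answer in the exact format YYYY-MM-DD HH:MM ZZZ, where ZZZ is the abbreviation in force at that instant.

Query: 2024-12-04 01:16 UTC
Rule 2/3 (QTL, -09:45): 2024-12-03 22:25 UTC ≤ query < 2025-03-23 08:56 UTC
1·60 + 16 - 585 = -509 min
-509 = -1·1440 + 931; 931 = 15·60 + 31 → 15:31, 2024-12-04 - 1 day = 2024-12-03
→ 2024-12-03 15:31 QTL

2024-12-03 15:31 QTL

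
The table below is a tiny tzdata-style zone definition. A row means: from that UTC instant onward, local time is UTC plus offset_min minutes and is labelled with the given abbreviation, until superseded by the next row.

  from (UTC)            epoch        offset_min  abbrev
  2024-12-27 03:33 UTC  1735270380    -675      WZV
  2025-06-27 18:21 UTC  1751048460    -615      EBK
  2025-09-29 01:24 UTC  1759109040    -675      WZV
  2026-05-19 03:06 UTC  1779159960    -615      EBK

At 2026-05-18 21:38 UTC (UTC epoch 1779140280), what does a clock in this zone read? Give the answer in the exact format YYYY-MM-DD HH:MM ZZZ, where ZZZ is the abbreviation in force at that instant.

2026-05-18 10:23 WZV

Query: 2026-05-18 21:38 UTC
Rule 3/4 (WZV, -11:15): 2025-09-29 01:24 UTC ≤ query < 2026-05-19 03:06 UTC
21·60 + 38 - 675 = 623 min
623 = 0·1440 + 623; 623 = 10·60 + 23 → 10:23, same day
→ 2026-05-18 10:23 WZV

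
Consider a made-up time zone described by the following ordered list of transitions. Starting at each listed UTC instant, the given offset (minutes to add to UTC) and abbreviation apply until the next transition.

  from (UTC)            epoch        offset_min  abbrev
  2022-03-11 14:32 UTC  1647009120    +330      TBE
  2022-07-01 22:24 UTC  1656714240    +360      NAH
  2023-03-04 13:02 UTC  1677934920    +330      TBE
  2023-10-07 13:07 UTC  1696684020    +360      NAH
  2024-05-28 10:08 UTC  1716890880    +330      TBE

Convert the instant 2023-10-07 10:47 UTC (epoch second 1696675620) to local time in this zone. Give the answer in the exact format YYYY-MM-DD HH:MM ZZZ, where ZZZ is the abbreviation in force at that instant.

Query: 2023-10-07 10:47 UTC
Rule 3/5 (TBE, +05:30): 2023-03-04 13:02 UTC ≤ query < 2023-10-07 13:07 UTC
10·60 + 47 + 330 = 977 min
977 = 0·1440 + 977; 977 = 16·60 + 17 → 16:17, same day
→ 2023-10-07 16:17 TBE

2023-10-07 16:17 TBE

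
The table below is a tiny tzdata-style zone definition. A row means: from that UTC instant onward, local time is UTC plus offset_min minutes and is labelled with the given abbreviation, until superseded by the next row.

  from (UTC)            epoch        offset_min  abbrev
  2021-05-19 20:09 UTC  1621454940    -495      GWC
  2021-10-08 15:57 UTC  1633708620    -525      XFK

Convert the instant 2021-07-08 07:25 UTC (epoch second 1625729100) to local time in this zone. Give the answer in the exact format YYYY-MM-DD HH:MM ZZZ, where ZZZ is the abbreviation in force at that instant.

Query: 2021-07-08 07:25 UTC
Rule 1/2 (GWC, -08:15): 2021-05-19 20:09 UTC ≤ query < 2021-10-08 15:57 UTC
7·60 + 25 - 495 = -50 min
-50 = -1·1440 + 1390; 1390 = 23·60 + 10 → 23:10, 2021-07-08 - 1 day = 2021-07-07
→ 2021-07-07 23:10 GWC

2021-07-07 23:10 GWC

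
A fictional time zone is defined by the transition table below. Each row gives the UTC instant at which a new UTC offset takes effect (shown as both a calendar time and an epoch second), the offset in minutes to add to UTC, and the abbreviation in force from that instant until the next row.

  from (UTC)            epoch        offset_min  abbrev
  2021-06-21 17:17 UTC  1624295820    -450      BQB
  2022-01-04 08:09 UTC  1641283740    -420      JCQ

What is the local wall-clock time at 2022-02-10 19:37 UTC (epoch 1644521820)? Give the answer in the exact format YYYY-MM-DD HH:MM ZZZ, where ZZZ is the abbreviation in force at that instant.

2022-02-10 12:37 JCQ

Query: 2022-02-10 19:37 UTC
Rule 2/2 (JCQ, -07:00): 2022-01-04 08:09 UTC ≤ query < +∞
19·60 + 37 - 420 = 757 min
757 = 0·1440 + 757; 757 = 12·60 + 37 → 12:37, same day
→ 2022-02-10 12:37 JCQ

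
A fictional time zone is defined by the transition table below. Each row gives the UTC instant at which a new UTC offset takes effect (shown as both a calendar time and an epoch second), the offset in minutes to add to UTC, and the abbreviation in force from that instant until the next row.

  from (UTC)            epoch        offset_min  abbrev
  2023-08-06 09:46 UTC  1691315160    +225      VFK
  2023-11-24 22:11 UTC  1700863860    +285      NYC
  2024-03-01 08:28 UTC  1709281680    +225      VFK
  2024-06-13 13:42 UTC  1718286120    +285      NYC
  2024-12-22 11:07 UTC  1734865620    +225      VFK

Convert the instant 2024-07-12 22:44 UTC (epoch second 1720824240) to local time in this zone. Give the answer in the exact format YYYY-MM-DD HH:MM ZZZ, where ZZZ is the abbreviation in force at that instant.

Query: 2024-07-12 22:44 UTC
Rule 4/5 (NYC, +04:45): 2024-06-13 13:42 UTC ≤ query < 2024-12-22 11:07 UTC
22·60 + 44 + 285 = 1649 min
1649 = 1·1440 + 209; 209 = 3·60 + 29 → 03:29, 2024-07-12 + 1 day = 2024-07-13
→ 2024-07-13 03:29 NYC

2024-07-13 03:29 NYC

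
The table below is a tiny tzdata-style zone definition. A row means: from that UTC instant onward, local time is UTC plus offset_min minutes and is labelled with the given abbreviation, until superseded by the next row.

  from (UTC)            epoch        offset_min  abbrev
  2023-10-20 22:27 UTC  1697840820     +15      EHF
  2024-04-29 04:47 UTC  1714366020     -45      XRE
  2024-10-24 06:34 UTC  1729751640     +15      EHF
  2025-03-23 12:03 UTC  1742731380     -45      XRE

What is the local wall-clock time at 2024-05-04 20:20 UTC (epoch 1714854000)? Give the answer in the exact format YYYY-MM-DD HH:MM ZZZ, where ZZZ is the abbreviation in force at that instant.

Query: 2024-05-04 20:20 UTC
Rule 2/4 (XRE, -00:45): 2024-04-29 04:47 UTC ≤ query < 2024-10-24 06:34 UTC
20·60 + 20 - 45 = 1175 min
1175 = 0·1440 + 1175; 1175 = 19·60 + 35 → 19:35, same day
→ 2024-05-04 19:35 XRE

2024-05-04 19:35 XRE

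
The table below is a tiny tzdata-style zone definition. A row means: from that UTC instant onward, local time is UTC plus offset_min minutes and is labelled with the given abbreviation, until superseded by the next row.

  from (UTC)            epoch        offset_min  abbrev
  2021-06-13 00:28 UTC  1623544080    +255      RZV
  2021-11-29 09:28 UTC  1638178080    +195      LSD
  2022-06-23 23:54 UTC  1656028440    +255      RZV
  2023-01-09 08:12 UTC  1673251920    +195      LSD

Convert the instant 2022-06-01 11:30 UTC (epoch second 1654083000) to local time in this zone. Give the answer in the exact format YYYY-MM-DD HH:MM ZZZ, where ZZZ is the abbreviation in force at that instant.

2022-06-01 14:45 LSD

Query: 2022-06-01 11:30 UTC
Rule 2/4 (LSD, +03:15): 2021-11-29 09:28 UTC ≤ query < 2022-06-23 23:54 UTC
11·60 + 30 + 195 = 885 min
885 = 0·1440 + 885; 885 = 14·60 + 45 → 14:45, same day
→ 2022-06-01 14:45 LSD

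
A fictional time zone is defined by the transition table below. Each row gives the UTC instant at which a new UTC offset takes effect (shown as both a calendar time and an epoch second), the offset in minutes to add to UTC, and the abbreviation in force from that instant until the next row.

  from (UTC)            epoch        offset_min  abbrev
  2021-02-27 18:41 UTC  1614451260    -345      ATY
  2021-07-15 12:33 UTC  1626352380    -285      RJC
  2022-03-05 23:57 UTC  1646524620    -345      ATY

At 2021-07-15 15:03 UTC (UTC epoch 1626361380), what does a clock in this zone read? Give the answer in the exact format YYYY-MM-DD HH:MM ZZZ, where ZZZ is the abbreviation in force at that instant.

Query: 2021-07-15 15:03 UTC
Rule 2/3 (RJC, -04:45): 2021-07-15 12:33 UTC ≤ query < 2022-03-05 23:57 UTC
15·60 + 3 - 285 = 618 min
618 = 0·1440 + 618; 618 = 10·60 + 18 → 10:18, same day
→ 2021-07-15 10:18 RJC

2021-07-15 10:18 RJC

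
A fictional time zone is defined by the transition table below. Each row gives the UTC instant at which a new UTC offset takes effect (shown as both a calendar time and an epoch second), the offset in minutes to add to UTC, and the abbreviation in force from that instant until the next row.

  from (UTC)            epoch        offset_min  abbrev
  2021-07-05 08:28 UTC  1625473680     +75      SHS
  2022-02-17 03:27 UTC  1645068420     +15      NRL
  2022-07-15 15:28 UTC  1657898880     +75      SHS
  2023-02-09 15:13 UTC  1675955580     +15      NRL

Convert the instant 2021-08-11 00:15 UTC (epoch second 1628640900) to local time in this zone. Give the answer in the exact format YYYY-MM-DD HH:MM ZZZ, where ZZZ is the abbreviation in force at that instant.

2021-08-11 01:30 SHS

Query: 2021-08-11 00:15 UTC
Rule 1/4 (SHS, +01:15): 2021-07-05 08:28 UTC ≤ query < 2022-02-17 03:27 UTC
0·60 + 15 + 75 = 90 min
90 = 0·1440 + 90; 90 = 1·60 + 30 → 01:30, same day
→ 2021-08-11 01:30 SHS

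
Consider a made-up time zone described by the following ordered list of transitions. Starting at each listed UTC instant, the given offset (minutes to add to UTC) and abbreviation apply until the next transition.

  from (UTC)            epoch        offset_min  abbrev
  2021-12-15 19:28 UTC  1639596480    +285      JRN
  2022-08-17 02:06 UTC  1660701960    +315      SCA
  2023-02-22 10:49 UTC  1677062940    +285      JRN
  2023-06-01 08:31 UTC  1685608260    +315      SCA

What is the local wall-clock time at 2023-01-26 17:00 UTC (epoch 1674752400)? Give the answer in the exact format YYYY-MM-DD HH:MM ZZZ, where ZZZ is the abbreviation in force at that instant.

2023-01-26 22:15 SCA

Query: 2023-01-26 17:00 UTC
Rule 2/4 (SCA, +05:15): 2022-08-17 02:06 UTC ≤ query < 2023-02-22 10:49 UTC
17·60 + 0 + 315 = 1335 min
1335 = 0·1440 + 1335; 1335 = 22·60 + 15 → 22:15, same day
→ 2023-01-26 22:15 SCA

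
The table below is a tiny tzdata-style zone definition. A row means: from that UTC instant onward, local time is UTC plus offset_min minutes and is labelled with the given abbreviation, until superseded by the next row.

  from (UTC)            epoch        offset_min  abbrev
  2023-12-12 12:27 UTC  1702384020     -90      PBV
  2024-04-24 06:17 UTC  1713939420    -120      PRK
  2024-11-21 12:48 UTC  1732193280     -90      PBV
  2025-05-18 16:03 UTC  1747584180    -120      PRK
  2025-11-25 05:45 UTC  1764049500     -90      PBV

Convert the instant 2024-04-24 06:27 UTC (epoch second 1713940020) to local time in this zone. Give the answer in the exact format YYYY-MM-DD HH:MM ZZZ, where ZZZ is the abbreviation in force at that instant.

2024-04-24 04:27 PRK

Query: 2024-04-24 06:27 UTC
Rule 2/5 (PRK, -02:00): 2024-04-24 06:17 UTC ≤ query < 2024-11-21 12:48 UTC
6·60 + 27 - 120 = 267 min
267 = 0·1440 + 267; 267 = 4·60 + 27 → 04:27, same day
→ 2024-04-24 04:27 PRK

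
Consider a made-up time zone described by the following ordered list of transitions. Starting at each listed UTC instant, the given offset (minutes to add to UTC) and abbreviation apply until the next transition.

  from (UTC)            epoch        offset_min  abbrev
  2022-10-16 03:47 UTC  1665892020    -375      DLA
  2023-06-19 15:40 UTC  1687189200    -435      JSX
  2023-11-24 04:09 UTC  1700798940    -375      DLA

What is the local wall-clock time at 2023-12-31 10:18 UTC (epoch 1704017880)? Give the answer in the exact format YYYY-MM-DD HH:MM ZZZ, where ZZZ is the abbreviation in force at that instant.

Query: 2023-12-31 10:18 UTC
Rule 3/3 (DLA, -06:15): 2023-11-24 04:09 UTC ≤ query < +∞
10·60 + 18 - 375 = 243 min
243 = 0·1440 + 243; 243 = 4·60 + 3 → 04:03, same day
→ 2023-12-31 04:03 DLA

2023-12-31 04:03 DLA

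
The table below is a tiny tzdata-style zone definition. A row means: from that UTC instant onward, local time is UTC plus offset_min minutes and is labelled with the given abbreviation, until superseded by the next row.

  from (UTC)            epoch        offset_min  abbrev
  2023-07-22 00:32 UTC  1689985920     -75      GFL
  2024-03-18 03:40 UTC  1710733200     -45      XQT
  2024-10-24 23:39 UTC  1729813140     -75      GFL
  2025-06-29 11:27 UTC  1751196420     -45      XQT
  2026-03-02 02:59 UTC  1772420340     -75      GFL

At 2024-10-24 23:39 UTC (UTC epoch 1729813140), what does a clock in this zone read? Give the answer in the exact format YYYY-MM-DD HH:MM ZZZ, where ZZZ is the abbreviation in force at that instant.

Query: 2024-10-24 23:39 UTC
Rule 3/5 (GFL, -01:15): 2024-10-24 23:39 UTC ≤ query < 2025-06-29 11:27 UTC
23·60 + 39 - 75 = 1344 min
1344 = 0·1440 + 1344; 1344 = 22·60 + 24 → 22:24, same day
→ 2024-10-24 22:24 GFL

2024-10-24 22:24 GFL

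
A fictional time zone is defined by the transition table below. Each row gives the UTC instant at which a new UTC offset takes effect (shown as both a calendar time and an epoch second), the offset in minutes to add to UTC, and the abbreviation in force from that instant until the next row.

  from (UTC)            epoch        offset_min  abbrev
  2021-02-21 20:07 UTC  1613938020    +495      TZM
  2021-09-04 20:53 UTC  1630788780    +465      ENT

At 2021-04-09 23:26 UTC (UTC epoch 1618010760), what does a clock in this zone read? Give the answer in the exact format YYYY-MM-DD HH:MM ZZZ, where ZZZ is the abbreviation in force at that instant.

Query: 2021-04-09 23:26 UTC
Rule 1/2 (TZM, +08:15): 2021-02-21 20:07 UTC ≤ query < 2021-09-04 20:53 UTC
23·60 + 26 + 495 = 1901 min
1901 = 1·1440 + 461; 461 = 7·60 + 41 → 07:41, 2021-04-09 + 1 day = 2021-04-10
→ 2021-04-10 07:41 TZM

2021-04-10 07:41 TZM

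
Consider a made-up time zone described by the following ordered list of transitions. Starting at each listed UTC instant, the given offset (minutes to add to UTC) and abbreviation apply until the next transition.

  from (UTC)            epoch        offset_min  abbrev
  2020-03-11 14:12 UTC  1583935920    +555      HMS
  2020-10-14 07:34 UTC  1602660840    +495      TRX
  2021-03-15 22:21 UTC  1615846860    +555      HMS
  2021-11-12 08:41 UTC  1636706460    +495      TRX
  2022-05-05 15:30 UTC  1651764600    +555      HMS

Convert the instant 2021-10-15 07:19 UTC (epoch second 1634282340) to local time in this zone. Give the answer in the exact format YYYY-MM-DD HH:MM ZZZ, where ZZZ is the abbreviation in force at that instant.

2021-10-15 16:34 HMS

Query: 2021-10-15 07:19 UTC
Rule 3/5 (HMS, +09:15): 2021-03-15 22:21 UTC ≤ query < 2021-11-12 08:41 UTC
7·60 + 19 + 555 = 994 min
994 = 0·1440 + 994; 994 = 16·60 + 34 → 16:34, same day
→ 2021-10-15 16:34 HMS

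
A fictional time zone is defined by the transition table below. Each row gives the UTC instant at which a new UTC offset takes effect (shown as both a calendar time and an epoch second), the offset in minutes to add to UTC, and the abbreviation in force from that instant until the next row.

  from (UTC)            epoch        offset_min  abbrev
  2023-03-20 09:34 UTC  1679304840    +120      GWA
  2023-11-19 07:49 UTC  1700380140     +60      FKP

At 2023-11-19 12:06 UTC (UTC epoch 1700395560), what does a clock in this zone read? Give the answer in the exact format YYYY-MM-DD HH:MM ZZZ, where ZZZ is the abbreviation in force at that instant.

2023-11-19 13:06 FKP

Query: 2023-11-19 12:06 UTC
Rule 2/2 (FKP, +01:00): 2023-11-19 07:49 UTC ≤ query < +∞
12·60 + 6 + 60 = 786 min
786 = 0·1440 + 786; 786 = 13·60 + 6 → 13:06, same day
→ 2023-11-19 13:06 FKP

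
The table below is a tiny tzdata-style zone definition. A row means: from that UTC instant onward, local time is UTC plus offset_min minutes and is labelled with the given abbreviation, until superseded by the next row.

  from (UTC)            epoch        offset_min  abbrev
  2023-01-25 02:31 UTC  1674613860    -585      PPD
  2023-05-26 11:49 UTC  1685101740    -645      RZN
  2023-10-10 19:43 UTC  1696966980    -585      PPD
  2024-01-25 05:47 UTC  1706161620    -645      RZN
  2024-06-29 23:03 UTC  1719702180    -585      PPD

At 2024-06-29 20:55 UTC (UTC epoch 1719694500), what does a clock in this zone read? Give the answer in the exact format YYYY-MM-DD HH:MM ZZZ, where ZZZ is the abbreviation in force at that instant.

2024-06-29 10:10 RZN

Query: 2024-06-29 20:55 UTC
Rule 4/5 (RZN, -10:45): 2024-01-25 05:47 UTC ≤ query < 2024-06-29 23:03 UTC
20·60 + 55 - 645 = 610 min
610 = 0·1440 + 610; 610 = 10·60 + 10 → 10:10, same day
→ 2024-06-29 10:10 RZN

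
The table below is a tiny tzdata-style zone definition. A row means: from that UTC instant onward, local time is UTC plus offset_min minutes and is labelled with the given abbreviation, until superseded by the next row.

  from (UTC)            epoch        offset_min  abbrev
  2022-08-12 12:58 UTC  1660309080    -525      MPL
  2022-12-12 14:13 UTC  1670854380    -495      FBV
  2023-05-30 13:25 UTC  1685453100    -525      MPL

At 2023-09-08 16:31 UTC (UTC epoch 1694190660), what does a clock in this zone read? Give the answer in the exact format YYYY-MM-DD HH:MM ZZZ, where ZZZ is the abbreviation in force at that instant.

Query: 2023-09-08 16:31 UTC
Rule 3/3 (MPL, -08:45): 2023-05-30 13:25 UTC ≤ query < +∞
16·60 + 31 - 525 = 466 min
466 = 0·1440 + 466; 466 = 7·60 + 46 → 07:46, same day
→ 2023-09-08 07:46 MPL

2023-09-08 07:46 MPL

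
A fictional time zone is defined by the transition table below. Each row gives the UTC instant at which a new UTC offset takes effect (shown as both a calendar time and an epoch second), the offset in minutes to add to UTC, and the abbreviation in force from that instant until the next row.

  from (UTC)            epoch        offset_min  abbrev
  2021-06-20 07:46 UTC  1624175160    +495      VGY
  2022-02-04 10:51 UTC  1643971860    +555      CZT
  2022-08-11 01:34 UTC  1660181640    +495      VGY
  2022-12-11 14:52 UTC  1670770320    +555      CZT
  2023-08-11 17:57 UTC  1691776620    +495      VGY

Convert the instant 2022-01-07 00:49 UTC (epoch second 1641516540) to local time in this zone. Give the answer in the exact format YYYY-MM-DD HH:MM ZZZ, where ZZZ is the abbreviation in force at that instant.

2022-01-07 09:04 VGY

Query: 2022-01-07 00:49 UTC
Rule 1/5 (VGY, +08:15): 2021-06-20 07:46 UTC ≤ query < 2022-02-04 10:51 UTC
0·60 + 49 + 495 = 544 min
544 = 0·1440 + 544; 544 = 9·60 + 4 → 09:04, same day
→ 2022-01-07 09:04 VGY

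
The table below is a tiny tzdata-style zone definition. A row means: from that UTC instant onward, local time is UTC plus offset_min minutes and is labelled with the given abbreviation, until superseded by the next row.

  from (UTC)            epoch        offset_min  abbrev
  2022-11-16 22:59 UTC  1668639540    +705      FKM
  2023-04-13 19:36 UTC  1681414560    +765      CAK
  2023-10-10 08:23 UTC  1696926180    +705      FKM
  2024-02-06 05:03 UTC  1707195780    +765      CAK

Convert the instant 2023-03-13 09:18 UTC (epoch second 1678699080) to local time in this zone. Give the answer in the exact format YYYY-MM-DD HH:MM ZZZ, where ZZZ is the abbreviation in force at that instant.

Query: 2023-03-13 09:18 UTC
Rule 1/4 (FKM, +11:45): 2022-11-16 22:59 UTC ≤ query < 2023-04-13 19:36 UTC
9·60 + 18 + 705 = 1263 min
1263 = 0·1440 + 1263; 1263 = 21·60 + 3 → 21:03, same day
→ 2023-03-13 21:03 FKM

2023-03-13 21:03 FKM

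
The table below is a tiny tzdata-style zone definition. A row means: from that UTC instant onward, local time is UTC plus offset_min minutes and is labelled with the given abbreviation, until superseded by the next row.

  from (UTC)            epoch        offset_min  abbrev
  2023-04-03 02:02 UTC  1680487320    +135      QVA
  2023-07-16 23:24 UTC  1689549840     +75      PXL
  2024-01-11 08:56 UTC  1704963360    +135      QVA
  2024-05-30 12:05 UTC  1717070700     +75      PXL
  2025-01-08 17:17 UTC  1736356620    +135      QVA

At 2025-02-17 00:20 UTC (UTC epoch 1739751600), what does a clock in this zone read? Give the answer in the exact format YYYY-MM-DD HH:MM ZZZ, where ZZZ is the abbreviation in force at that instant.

Query: 2025-02-17 00:20 UTC
Rule 5/5 (QVA, +02:15): 2025-01-08 17:17 UTC ≤ query < +∞
0·60 + 20 + 135 = 155 min
155 = 0·1440 + 155; 155 = 2·60 + 35 → 02:35, same day
→ 2025-02-17 02:35 QVA

2025-02-17 02:35 QVA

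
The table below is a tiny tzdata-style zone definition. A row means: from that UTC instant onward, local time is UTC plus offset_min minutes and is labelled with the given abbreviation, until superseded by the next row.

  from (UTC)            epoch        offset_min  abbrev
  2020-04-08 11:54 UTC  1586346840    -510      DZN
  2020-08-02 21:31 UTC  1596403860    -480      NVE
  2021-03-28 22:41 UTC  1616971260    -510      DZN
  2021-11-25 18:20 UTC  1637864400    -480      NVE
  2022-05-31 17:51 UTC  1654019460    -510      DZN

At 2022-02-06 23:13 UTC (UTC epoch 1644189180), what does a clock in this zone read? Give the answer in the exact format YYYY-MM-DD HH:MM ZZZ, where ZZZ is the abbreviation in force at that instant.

2022-02-06 15:13 NVE

Query: 2022-02-06 23:13 UTC
Rule 4/5 (NVE, -08:00): 2021-11-25 18:20 UTC ≤ query < 2022-05-31 17:51 UTC
23·60 + 13 - 480 = 913 min
913 = 0·1440 + 913; 913 = 15·60 + 13 → 15:13, same day
→ 2022-02-06 15:13 NVE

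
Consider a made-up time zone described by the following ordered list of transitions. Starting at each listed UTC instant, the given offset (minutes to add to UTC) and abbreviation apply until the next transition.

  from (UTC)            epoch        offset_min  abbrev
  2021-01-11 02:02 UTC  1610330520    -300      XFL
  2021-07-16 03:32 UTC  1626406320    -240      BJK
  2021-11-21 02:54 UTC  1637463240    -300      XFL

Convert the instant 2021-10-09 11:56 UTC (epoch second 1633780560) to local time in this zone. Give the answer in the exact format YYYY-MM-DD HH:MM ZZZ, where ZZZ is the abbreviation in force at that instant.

Query: 2021-10-09 11:56 UTC
Rule 2/3 (BJK, -04:00): 2021-07-16 03:32 UTC ≤ query < 2021-11-21 02:54 UTC
11·60 + 56 - 240 = 476 min
476 = 0·1440 + 476; 476 = 7·60 + 56 → 07:56, same day
→ 2021-10-09 07:56 BJK

2021-10-09 07:56 BJK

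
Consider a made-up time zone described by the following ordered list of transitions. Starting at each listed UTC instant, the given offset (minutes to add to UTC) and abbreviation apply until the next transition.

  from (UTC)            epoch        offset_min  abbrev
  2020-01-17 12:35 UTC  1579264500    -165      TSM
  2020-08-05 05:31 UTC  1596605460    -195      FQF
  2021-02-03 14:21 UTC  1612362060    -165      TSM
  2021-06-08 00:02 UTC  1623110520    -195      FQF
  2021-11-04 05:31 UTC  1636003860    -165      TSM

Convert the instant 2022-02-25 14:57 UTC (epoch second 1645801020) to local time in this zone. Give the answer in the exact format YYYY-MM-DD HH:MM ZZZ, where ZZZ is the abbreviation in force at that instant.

Query: 2022-02-25 14:57 UTC
Rule 5/5 (TSM, -02:45): 2021-11-04 05:31 UTC ≤ query < +∞
14·60 + 57 - 165 = 732 min
732 = 0·1440 + 732; 732 = 12·60 + 12 → 12:12, same day
→ 2022-02-25 12:12 TSM

2022-02-25 12:12 TSM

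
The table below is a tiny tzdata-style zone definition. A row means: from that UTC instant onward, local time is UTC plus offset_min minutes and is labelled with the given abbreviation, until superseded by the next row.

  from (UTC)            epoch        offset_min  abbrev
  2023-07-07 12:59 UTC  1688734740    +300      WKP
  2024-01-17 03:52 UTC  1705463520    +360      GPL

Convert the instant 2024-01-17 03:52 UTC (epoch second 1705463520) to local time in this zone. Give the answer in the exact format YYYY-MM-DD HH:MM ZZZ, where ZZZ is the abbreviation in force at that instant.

Query: 2024-01-17 03:52 UTC
Rule 2/2 (GPL, +06:00): 2024-01-17 03:52 UTC ≤ query < +∞
3·60 + 52 + 360 = 592 min
592 = 0·1440 + 592; 592 = 9·60 + 52 → 09:52, same day
→ 2024-01-17 09:52 GPL

2024-01-17 09:52 GPL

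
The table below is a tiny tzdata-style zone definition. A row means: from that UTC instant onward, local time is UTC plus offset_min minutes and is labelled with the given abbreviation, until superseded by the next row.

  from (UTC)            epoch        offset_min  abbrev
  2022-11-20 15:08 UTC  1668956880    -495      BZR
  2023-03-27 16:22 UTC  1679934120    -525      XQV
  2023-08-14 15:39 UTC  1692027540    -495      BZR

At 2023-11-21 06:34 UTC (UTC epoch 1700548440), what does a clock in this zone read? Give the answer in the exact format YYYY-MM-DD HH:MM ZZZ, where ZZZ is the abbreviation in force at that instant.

Query: 2023-11-21 06:34 UTC
Rule 3/3 (BZR, -08:15): 2023-08-14 15:39 UTC ≤ query < +∞
6·60 + 34 - 495 = -101 min
-101 = -1·1440 + 1339; 1339 = 22·60 + 19 → 22:19, 2023-11-21 - 1 day = 2023-11-20
→ 2023-11-20 22:19 BZR

2023-11-20 22:19 BZR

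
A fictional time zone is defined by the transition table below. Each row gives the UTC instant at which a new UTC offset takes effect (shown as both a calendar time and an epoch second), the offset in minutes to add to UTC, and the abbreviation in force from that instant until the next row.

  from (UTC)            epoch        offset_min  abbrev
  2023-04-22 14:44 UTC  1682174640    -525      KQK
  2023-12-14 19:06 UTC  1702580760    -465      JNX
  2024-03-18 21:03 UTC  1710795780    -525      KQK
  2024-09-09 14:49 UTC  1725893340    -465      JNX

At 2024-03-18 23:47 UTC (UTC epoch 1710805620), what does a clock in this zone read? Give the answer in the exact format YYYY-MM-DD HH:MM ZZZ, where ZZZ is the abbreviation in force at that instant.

2024-03-18 15:02 KQK

Query: 2024-03-18 23:47 UTC
Rule 3/4 (KQK, -08:45): 2024-03-18 21:03 UTC ≤ query < 2024-09-09 14:49 UTC
23·60 + 47 - 525 = 902 min
902 = 0·1440 + 902; 902 = 15·60 + 2 → 15:02, same day
→ 2024-03-18 15:02 KQK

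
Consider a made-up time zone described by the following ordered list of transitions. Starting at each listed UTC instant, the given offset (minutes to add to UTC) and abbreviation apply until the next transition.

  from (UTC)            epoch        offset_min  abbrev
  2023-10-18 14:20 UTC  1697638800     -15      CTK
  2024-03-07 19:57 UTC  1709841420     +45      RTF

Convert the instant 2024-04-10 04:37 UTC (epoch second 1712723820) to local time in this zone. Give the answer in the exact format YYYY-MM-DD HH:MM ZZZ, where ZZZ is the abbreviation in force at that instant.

Query: 2024-04-10 04:37 UTC
Rule 2/2 (RTF, +00:45): 2024-03-07 19:57 UTC ≤ query < +∞
4·60 + 37 + 45 = 322 min
322 = 0·1440 + 322; 322 = 5·60 + 22 → 05:22, same day
→ 2024-04-10 05:22 RTF

2024-04-10 05:22 RTF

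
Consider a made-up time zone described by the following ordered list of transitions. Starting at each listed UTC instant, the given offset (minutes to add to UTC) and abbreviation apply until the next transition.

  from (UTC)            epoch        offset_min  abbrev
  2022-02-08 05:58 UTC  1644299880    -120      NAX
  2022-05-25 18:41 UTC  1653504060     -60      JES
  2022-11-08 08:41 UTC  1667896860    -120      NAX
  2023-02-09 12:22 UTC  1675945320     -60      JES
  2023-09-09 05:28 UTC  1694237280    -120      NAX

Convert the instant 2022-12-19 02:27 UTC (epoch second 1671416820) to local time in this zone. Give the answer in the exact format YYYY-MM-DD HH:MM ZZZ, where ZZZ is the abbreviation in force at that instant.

2022-12-19 00:27 NAX

Query: 2022-12-19 02:27 UTC
Rule 3/5 (NAX, -02:00): 2022-11-08 08:41 UTC ≤ query < 2023-02-09 12:22 UTC
2·60 + 27 - 120 = 27 min
27 = 0·1440 + 27; 27 = 0·60 + 27 → 00:27, same day
→ 2022-12-19 00:27 NAX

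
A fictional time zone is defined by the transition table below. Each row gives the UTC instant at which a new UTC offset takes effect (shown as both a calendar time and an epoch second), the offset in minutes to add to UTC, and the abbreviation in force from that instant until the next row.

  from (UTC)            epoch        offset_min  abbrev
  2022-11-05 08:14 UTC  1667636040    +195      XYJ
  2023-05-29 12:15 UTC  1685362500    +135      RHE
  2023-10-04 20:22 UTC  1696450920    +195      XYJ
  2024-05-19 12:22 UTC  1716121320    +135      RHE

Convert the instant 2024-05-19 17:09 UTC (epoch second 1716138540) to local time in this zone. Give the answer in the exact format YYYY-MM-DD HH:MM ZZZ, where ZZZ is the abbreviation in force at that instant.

Query: 2024-05-19 17:09 UTC
Rule 4/4 (RHE, +02:15): 2024-05-19 12:22 UTC ≤ query < +∞
17·60 + 9 + 135 = 1164 min
1164 = 0·1440 + 1164; 1164 = 19·60 + 24 → 19:24, same day
→ 2024-05-19 19:24 RHE

2024-05-19 19:24 RHE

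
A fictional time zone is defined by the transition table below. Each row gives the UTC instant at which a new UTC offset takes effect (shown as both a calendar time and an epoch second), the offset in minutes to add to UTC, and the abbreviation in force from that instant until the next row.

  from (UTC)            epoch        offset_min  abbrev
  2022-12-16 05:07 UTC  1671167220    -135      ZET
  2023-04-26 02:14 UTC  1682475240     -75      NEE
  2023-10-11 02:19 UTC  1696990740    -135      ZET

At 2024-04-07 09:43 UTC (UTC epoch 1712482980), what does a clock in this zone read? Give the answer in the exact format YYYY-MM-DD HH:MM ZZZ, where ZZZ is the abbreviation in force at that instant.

Query: 2024-04-07 09:43 UTC
Rule 3/3 (ZET, -02:15): 2023-10-11 02:19 UTC ≤ query < +∞
9·60 + 43 - 135 = 448 min
448 = 0·1440 + 448; 448 = 7·60 + 28 → 07:28, same day
→ 2024-04-07 07:28 ZET

2024-04-07 07:28 ZET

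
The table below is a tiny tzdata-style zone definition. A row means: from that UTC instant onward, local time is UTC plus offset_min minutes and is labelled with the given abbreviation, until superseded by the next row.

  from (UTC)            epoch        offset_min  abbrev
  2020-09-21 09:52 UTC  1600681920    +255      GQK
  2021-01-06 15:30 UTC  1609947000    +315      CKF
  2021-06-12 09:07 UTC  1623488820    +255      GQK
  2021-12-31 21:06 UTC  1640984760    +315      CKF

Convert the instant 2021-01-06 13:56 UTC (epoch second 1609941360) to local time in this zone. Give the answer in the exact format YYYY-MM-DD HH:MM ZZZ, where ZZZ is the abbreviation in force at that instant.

2021-01-06 18:11 GQK

Query: 2021-01-06 13:56 UTC
Rule 1/4 (GQK, +04:15): 2020-09-21 09:52 UTC ≤ query < 2021-01-06 15:30 UTC
13·60 + 56 + 255 = 1091 min
1091 = 0·1440 + 1091; 1091 = 18·60 + 11 → 18:11, same day
→ 2021-01-06 18:11 GQK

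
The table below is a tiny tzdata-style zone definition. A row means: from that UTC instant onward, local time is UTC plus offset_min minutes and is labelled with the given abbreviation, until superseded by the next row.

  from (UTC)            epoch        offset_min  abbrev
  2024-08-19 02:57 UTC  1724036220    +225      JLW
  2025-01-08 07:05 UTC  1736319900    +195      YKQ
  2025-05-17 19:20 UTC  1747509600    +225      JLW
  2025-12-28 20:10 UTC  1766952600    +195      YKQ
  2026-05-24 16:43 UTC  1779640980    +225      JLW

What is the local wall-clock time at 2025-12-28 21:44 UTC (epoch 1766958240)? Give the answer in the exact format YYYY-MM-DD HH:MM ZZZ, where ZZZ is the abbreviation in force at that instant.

Query: 2025-12-28 21:44 UTC
Rule 4/5 (YKQ, +03:15): 2025-12-28 20:10 UTC ≤ query < 2026-05-24 16:43 UTC
21·60 + 44 + 195 = 1499 min
1499 = 1·1440 + 59; 59 = 0·60 + 59 → 00:59, 2025-12-28 + 1 day = 2025-12-29
→ 2025-12-29 00:59 YKQ

2025-12-29 00:59 YKQ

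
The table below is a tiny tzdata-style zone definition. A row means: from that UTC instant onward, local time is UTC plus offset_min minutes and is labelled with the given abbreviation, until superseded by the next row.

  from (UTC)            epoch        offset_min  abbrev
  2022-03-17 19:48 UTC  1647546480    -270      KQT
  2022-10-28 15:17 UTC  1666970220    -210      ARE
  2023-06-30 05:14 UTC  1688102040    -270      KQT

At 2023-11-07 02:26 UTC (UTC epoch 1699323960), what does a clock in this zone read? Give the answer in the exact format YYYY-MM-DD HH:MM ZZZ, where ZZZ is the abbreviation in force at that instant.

2023-11-06 21:56 KQT

Query: 2023-11-07 02:26 UTC
Rule 3/3 (KQT, -04:30): 2023-06-30 05:14 UTC ≤ query < +∞
2·60 + 26 - 270 = -124 min
-124 = -1·1440 + 1316; 1316 = 21·60 + 56 → 21:56, 2023-11-07 - 1 day = 2023-11-06
→ 2023-11-06 21:56 KQT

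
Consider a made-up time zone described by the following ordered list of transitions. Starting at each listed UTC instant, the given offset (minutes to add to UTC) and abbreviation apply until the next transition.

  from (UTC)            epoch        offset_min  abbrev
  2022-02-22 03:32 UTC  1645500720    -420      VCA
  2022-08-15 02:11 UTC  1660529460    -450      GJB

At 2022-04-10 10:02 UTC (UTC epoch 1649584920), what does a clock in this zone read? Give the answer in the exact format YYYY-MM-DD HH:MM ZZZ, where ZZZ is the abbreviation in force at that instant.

Query: 2022-04-10 10:02 UTC
Rule 1/2 (VCA, -07:00): 2022-02-22 03:32 UTC ≤ query < 2022-08-15 02:11 UTC
10·60 + 2 - 420 = 182 min
182 = 0·1440 + 182; 182 = 3·60 + 2 → 03:02, same day
→ 2022-04-10 03:02 VCA

2022-04-10 03:02 VCA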